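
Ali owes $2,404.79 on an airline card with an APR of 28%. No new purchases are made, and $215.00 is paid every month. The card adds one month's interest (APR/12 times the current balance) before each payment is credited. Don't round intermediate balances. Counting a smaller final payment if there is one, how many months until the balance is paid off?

Monthly rate r = 28%/12 = 2.33333% = 0.0233333.
Recurrence: B ← B·(1+r) − $215.00.
Month 1: interest $56.11; balance after payment $2,245.90.
Month 2: interest $52.40; balance after payment $2,083.31.
Closed form: n = −ln(1 − rB₀/P)/ln(1+r) = −ln(0.73902)/ln(1.02333) ≈ 13.112, so the balance reaches zero during payment 14.

14 months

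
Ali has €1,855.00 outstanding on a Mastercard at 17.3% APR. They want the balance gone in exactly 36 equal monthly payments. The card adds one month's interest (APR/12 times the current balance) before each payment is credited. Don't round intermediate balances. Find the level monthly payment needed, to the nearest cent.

Monthly rate r = 17.3%/12 = 1.44167% = 0.0144167.
Level-payment amortization: P = B₀·r / (1 − (1+r)^(−n)) = 1855.00·0.0144167 / (1 − 1.01442^(−36)).
Denominator 1 − (1+r)^(−36) = 0.402675312.
P = 26.7429 / 0.402675312 ≈ 66.41.

€66.41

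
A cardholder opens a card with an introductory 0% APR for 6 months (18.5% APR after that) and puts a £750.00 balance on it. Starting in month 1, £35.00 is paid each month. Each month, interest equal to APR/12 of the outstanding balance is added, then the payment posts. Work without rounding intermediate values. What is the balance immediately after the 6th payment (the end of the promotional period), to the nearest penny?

Promo months 1–6 at r₀ = 0%/12 = 0; months 7+ at r₁ = 18.5%/12 = 0.0154167.
After month 6 (no interest yet): B = £750.00 − 6·£35.00 = £540.00.

£540.00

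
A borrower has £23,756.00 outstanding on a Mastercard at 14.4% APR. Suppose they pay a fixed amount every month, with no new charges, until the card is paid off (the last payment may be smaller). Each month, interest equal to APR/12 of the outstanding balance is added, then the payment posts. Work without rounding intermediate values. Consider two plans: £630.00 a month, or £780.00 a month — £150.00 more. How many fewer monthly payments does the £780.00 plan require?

Monthly rate r = 14.4%/12 = 1.2% = 0.012.
At £630.00/mo: n = ⌈−ln(1 − rB₀/P)/ln(1+r)⌉ = 51 payments (last £315.48); total interest = total paid − £23,756.00 = £8,059.48.
At £780.00/mo: 39 payments (last £104.90); total interest £5,988.90.
Payments saved = 51 − 39 = 12.

12 fewer payments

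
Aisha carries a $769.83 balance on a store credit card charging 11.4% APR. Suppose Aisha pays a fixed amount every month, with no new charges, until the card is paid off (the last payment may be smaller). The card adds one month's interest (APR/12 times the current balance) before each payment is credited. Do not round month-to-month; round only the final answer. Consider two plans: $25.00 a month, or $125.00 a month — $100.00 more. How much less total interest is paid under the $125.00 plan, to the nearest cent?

$117.88

Monthly rate r = 11.4%/12 = 0.95% = 0.0095.
At $25.00/mo: n = ⌈−ln(1 − rB₀/P)/ln(1+r)⌉ = 37 payments (last $15.05); total interest = total paid − $769.83 = $145.22.
At $125.00/mo: 7 payments (last $47.17); total interest $27.34.
Interest saved = $145.22 − $27.34 = $117.88.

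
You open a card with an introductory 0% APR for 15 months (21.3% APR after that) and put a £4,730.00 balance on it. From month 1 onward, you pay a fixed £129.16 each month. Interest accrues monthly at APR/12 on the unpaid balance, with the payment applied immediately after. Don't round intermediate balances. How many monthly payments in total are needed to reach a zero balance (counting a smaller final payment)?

43 months

Promo months 1–15 at r₀ = 0%/12 = 0; months 16+ at r₁ = 21.3%/12 = 0.01775.
After month 15 (no interest yet): B = £4,730.00 − 15·£129.16 = £2,792.60.
Then at r₁ with £129.16/mo: n₂ = −ln(1 − r₁·B/P)/ln(1+r₁) ≈ 27.52 → 28 more payments.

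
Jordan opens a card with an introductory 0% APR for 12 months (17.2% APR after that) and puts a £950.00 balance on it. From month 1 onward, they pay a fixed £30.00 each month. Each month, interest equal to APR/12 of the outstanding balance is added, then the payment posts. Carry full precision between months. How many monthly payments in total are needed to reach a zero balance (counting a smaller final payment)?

36 months

Promo months 1–12 at r₀ = 0%/12 = 0; months 13+ at r₁ = 17.2%/12 = 0.0143333.
After month 12 (no interest yet): B = £950.00 − 12·£30.00 = £590.00.
Then at r₁ with £30.00/mo: n₂ = −ln(1 − r₁·B/P)/ln(1+r₁) ≈ 23.27 → 24 more payments.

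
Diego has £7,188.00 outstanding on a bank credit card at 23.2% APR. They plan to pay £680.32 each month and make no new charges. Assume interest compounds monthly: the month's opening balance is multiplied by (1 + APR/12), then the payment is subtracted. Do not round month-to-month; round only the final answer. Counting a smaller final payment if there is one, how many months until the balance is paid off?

Monthly rate r = 23.2%/12 = 1.93333% = 0.0193333.
Recurrence: B ← B·(1+r) − £680.32.
Month 1: interest £138.97; balance after payment £6,646.65.
Month 2: interest £128.50; balance after payment £6,094.83.
Closed form: n = −ln(1 − rB₀/P)/ln(1+r) = −ln(0.79573)/ln(1.01933) ≈ 11.933, so the balance reaches zero during payment 12.

12 months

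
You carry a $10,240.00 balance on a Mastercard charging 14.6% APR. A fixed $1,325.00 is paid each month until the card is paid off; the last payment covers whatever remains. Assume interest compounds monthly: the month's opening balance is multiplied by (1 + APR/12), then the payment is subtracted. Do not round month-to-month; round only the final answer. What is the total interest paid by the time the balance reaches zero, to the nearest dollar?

Monthly rate r = 14.6%/12 = 1.21667% = 0.0121667.
Payoff takes n = ⌈−ln(1 − rB₀/P)/ln(1+r)⌉ = ⌈8.165⌉ = 9 payments; the last is $220.30.
Total paid = 8·$1,325.00 + $220.30 = $10,820.30.
Total interest = total paid − principal = $10,820.30 − $10,240.00 = $580.30.

$580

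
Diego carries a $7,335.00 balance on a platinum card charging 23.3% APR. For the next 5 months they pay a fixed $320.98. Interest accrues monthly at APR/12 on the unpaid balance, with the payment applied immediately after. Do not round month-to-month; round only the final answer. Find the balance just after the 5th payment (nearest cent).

Monthly rate r = 23.3%/12 = 1.94167% = 0.0194167.
Each month: B ← B·(1+r) − $320.98.
Month 1: interest $142.42; balance after payment $7,156.44.
Month 2: interest $138.95; balance after payment $6,974.42.
Month 3: interest $135.42; balance after payment $6,788.86.
Month 4: interest $131.82; balance after payment $6,599.69.
Month 5: interest $128.14; balance after payment $6,406.86.

$6,406.86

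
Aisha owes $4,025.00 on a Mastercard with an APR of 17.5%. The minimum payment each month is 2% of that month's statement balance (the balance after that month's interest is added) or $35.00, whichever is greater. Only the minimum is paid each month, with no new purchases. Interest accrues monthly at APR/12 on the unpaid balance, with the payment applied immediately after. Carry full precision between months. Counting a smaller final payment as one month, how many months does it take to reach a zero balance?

Monthly rate r = 17.5%/12 = 1.45833% = 0.0145833.
While 2% of the post-interest balance exceeds $35.00, each month B ← (B·(1+r))·(1 − 0.02), i.e. B shrinks by the factor (1+r)·0.98 = 0.99429.
This holds for months 1–149. Entering month 150 the balance is $1,715.23; 2% of the post-interest balance is now below $35.00, so the flat $35.00 minimum applies from here.
From month 150 a fixed $35.00 at rate r clears $1,715.23 in 87 more payments. Total: 149 + 87 = 236 months.

236 months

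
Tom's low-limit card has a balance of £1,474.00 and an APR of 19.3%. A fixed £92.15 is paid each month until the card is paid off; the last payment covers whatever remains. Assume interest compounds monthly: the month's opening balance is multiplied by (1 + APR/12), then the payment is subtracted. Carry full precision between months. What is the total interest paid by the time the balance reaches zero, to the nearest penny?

Monthly rate r = 19.3%/12 = 1.60833% = 0.0160833.
Payoff takes n = ⌈−ln(1 − rB₀/P)/ln(1+r)⌉ = ⌈18.640⌉ = 19 payments; the last is £59.18.
Total paid = 18·£92.15 + £59.18 = £1,717.88.
Total interest = total paid − principal = £1,717.88 − £1,474.00 = £243.88.

£243.88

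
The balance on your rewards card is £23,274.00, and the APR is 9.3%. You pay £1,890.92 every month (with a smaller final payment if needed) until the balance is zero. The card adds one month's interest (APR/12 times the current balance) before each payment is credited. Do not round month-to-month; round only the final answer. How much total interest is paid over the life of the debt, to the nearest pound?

£1,281

Monthly rate r = 9.3%/12 = 0.775% = 0.00775.
Payoff takes n = ⌈−ln(1 − rB₀/P)/ln(1+r)⌉ = ⌈12.986⌉ = 13 payments; the last is £1,863.83.
Total paid = 12·£1,890.92 + £1,863.83 = £24,554.87.
Total interest = total paid − principal = £24,554.87 − £23,274.00 = £1,280.87.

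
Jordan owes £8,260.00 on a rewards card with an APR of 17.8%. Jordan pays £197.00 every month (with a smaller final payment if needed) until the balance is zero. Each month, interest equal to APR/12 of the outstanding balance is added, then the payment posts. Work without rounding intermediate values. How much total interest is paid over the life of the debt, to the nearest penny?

£4,754.23

Monthly rate r = 17.8%/12 = 1.48333% = 0.0148333.
Payoff takes n = ⌈−ln(1 − rB₀/P)/ln(1+r)⌉ = ⌈66.062⌉ = 67 payments; the last is £12.23.
Total paid = 66·£197.00 + £12.23 = £13,014.23.
Total interest = total paid − principal = £13,014.23 − £8,260.00 = £4,754.23.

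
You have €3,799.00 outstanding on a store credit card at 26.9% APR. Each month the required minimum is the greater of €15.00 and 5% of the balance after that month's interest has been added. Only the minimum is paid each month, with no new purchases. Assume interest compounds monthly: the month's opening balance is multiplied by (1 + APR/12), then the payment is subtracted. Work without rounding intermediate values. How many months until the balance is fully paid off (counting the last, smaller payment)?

114 months

Monthly rate r = 26.9%/12 = 2.24167% = 0.0224167.
While 5% of the post-interest balance exceeds €15.00, each month B ← (B·(1+r))·(1 − 0.05), i.e. B shrinks by the factor (1+r)·0.95 = 0.9713.
This holds for months 1–88. Entering month 89 the balance is €292.82; 5% of the post-interest balance is now below €15.00, so the flat €15.00 minimum applies from here.
From month 89 a fixed €15.00 at rate r clears €292.82 in 26 more payments. Total: 88 + 26 = 114 months.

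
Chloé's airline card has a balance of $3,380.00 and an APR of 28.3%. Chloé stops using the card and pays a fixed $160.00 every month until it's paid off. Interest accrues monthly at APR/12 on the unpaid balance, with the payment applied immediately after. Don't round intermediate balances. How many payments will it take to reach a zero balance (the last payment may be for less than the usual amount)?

Monthly rate r = 28.3%/12 = 2.35833% = 0.0235833.
Recurrence: B ← B·(1+r) − $160.00.
Month 1: interest $79.71; balance after payment $3,299.71.
Month 2: interest $77.82; balance after payment $3,217.53.
Closed form: n = −ln(1 − rB₀/P)/ln(1+r) = −ln(0.5018)/ln(1.02358) ≈ 29.582, so the balance reaches zero during payment 30.

30 payments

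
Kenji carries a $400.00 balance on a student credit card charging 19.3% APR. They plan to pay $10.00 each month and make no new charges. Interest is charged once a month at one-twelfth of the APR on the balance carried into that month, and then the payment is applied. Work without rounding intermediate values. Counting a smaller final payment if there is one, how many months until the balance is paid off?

65 months

Monthly rate r = 19.3%/12 = 1.60833% = 0.0160833.
Recurrence: B ← B·(1+r) − $10.00.
Month 1: interest $6.43; balance after payment $396.43.
Month 2: interest $6.38; balance after payment $392.81.
Closed form: n = −ln(1 − rB₀/P)/ln(1+r) = −ln(0.35667)/ln(1.01608) ≈ 64.615, so the balance reaches zero during payment 65.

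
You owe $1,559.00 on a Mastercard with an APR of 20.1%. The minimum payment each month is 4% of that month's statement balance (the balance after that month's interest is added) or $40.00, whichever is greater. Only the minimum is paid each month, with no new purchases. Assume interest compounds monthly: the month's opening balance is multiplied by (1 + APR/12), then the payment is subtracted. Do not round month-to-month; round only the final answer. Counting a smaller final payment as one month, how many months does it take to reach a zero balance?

Monthly rate r = 20.1%/12 = 1.675% = 0.01675.
While 4% of the post-interest balance exceeds $40.00, each month B ← (B·(1+r))·(1 − 0.04), i.e. B shrinks by the factor (1+r)·0.96 = 0.97608.
This holds for months 1–20. Entering month 21 the balance is $960.63; 4% of the post-interest balance is now below $40.00, so the flat $40.00 minimum applies from here.
From month 21 a fixed $40.00 at rate r clears $960.63 in 31 more payments. Total: 20 + 31 = 51 months.

51 months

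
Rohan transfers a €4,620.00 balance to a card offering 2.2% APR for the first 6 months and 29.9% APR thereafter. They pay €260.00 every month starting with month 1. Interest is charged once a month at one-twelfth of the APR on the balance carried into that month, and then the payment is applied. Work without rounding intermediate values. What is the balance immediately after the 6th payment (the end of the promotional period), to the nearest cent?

Promo months 1–6 at r₀ = 2.2%/12 = 0.00183333; months 7+ at r₁ = 29.9%/12 = 0.0249167.
After month 6: iterate B ← B·(1+r₀) − €260.00 for 6 months → €3,103.89.

€3,103.89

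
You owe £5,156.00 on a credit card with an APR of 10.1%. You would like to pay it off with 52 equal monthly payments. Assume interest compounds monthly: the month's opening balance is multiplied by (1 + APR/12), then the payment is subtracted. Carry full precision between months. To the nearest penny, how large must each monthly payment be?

Monthly rate r = 10.1%/12 = 0.841667% = 0.00841667.
Level-payment amortization: P = B₀·r / (1 − (1+r)^(−n)) = 5156.00·0.00841667 / (1 − 1.00842^(−52)).
Denominator 1 − (1+r)^(−52) = 0.353275631.
P = 43.3963 / 0.353275631 ≈ 122.84.

£122.84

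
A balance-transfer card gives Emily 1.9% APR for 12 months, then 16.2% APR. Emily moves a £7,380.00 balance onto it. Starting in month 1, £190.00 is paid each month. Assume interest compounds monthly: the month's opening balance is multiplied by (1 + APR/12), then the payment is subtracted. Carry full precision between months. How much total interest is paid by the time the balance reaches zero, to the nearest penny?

Promo months 1–12 at r₀ = 1.9%/12 = 0.00158333; months 13+ at r₁ = 16.2%/12 = 0.0135.
After month 12: iterate B ← B·(1+r₀) − £190.00 for 12 months → £5,221.49.
Then at r₁ with £190.00/mo: n₂ = −ln(1 − r₁·B/P)/ln(1+r₁) ≈ 34.57 → 35 more payments.
Total paid = 46·£190.00 + £109.35 = £8,849.35; interest = £8,849.35 − £7,380.00 = £1,469.35.

£1,469.35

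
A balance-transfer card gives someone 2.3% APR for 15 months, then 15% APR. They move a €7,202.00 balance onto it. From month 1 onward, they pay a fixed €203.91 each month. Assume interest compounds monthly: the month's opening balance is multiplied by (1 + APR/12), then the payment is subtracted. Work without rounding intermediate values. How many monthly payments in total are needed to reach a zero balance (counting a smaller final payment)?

Promo months 1–15 at r₀ = 2.3%/12 = 0.00191667; months 16+ at r₁ = 15%/12 = 0.0125.
After month 15: iterate B ← B·(1+r₀) − €203.91 for 15 months → €4,311.83.
Then at r₁ with €203.91/mo: n₂ = −ln(1 − r₁·B/P)/ln(1+r₁) ≈ 24.71 → 25 more payments.

40 months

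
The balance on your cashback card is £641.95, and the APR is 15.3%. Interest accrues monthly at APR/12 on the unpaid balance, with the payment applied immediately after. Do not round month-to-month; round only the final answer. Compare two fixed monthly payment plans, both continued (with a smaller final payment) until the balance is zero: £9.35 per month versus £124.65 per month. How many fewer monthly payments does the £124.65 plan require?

159 fewer payments

Monthly rate r = 15.3%/12 = 1.275% = 0.01275.
At £9.35/mo: n = ⌈−ln(1 − rB₀/P)/ln(1+r)⌉ = 165 payments (last £3.52); total interest = total paid − £641.95 = £894.97.
At £124.65/mo: 6 payments (last £45.15); total interest £26.45.
Payments saved = 165 − 6 = 159.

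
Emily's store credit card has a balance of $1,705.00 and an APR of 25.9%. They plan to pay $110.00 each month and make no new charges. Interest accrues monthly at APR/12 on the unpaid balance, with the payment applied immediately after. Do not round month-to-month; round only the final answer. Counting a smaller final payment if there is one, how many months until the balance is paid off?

20 payments

Monthly rate r = 25.9%/12 = 2.15833% = 0.0215833.
Recurrence: B ← B·(1+r) − $110.00.
Month 1: interest $36.80; balance after payment $1,631.80.
Month 2: interest $35.22; balance after payment $1,557.02.
Closed form: n = −ln(1 − rB₀/P)/ln(1+r) = −ln(0.66546)/ln(1.02158) ≈ 19.073, so the balance reaches zero during payment 20.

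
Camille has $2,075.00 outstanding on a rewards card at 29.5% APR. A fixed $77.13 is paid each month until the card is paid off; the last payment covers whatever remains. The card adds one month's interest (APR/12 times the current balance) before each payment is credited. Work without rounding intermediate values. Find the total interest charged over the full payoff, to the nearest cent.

$1,364.11

Monthly rate r = 29.5%/12 = 2.45833% = 0.0245833.
Payoff takes n = ⌈−ln(1 − rB₀/P)/ln(1+r)⌉ = ⌈44.586⌉ = 45 payments; the last is $45.39.
Total paid = 44·$77.13 + $45.39 = $3,439.11.
Total interest = total paid − principal = $3,439.11 − $2,075.00 = $1,364.11.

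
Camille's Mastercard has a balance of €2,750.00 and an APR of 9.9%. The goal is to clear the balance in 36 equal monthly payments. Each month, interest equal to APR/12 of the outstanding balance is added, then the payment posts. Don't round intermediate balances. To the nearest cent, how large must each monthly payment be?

Monthly rate r = 9.9%/12 = 0.825% = 0.00825.
Level-payment amortization: P = B₀·r / (1 − (1+r)^(−n)) = 2750.00·0.00825 / (1 − 1.00825^(−36)).
Denominator 1 − (1+r)^(−36) = 0.25605009.
P = 22.6875 / 0.25605009 ≈ 88.61.

€88.61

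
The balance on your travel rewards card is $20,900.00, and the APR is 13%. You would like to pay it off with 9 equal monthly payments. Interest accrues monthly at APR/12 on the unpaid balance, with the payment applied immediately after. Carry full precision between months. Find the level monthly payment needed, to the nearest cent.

$2,449.82

Monthly rate r = 13%/12 = 1.08333% = 0.0108333.
Level-payment amortization: P = B₀·r / (1 − (1+r)^(−n)) = 20900.00·0.0108333 / (1 − 1.01083^(−9)).
Denominator 1 − (1+r)^(−9) = 0.0924219023.
P = 226.417 / 0.0924219023 ≈ 2449.82.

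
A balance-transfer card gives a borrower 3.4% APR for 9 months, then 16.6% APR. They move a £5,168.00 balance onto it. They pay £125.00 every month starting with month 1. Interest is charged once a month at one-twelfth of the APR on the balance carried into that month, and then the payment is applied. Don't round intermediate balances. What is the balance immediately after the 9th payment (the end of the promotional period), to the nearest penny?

£4,163.45

Promo months 1–9 at r₀ = 3.4%/12 = 0.00283333; months 10+ at r₁ = 16.6%/12 = 0.0138333.
After month 9: iterate B ← B·(1+r₀) − £125.00 for 9 months → £4,163.45.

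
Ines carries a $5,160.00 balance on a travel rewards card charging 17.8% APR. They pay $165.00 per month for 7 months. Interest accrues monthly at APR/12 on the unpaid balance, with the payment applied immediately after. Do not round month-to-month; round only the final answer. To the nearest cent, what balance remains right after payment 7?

$4,512.53

Monthly rate r = 17.8%/12 = 1.48333% = 0.0148333.
Each month: B ← B·(1+r) − $165.00.
Month 1: interest $76.54; balance after payment $5,071.54.
Month 2: interest $75.23; balance after payment $4,981.77.
Month 3: interest $73.90; balance after payment $4,890.66.
Month 4: interest $72.54; balance after payment $4,798.21.
Month 5: interest $71.17; balance after payment $4,704.38.
Month 6: interest $69.78; balance after payment $4,609.16.
Month 7: interest $68.37; balance after payment $4,512.53.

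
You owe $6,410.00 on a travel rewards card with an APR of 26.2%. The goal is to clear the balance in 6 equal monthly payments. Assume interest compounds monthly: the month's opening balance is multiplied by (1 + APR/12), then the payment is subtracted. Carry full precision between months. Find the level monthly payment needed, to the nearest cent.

$1,151.44

Monthly rate r = 26.2%/12 = 2.18333% = 0.0218333.
Level-payment amortization: P = B₀·r / (1 − (1+r)^(−n)) = 6410.00·0.0218333 / (1 − 1.02183^(−6)).
Denominator 1 − (1+r)^(−6) = 0.121544825.
P = 139.952 / 0.121544825 ≈ 1151.44.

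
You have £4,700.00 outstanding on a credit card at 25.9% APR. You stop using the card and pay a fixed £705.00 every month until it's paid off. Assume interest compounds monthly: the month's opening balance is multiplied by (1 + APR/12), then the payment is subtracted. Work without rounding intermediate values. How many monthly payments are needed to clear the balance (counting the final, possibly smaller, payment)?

8 months

Monthly rate r = 25.9%/12 = 2.15833% = 0.0215833.
Recurrence: B ← B·(1+r) − £705.00.
Month 1: interest £101.44; balance after payment £4,096.44.
Month 2: interest £88.41; balance after payment £3,479.86.
Closed form: n = −ln(1 − rB₀/P)/ln(1+r) = −ln(0.85611)/ln(1.02158) ≈ 7.275, so the balance reaches zero during payment 8.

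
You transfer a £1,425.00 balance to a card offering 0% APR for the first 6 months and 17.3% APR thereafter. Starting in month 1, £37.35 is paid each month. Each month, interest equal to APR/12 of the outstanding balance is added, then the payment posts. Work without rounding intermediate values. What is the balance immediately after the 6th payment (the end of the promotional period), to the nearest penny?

£1,200.90

Promo months 1–6 at r₀ = 0%/12 = 0; months 7+ at r₁ = 17.3%/12 = 0.0144167.
After month 6 (no interest yet): B = £1,425.00 − 6·£37.35 = £1,200.90.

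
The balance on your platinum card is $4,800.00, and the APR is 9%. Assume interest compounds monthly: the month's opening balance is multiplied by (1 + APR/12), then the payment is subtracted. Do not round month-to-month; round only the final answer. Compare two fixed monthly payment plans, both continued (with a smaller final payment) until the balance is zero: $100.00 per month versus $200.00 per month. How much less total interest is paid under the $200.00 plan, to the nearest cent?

Monthly rate r = 9%/12 = 0.75% = 0.0075.
At $100.00/mo: n = ⌈−ln(1 − rB₀/P)/ln(1+r)⌉ = 60 payments (last $72.86); total interest = total paid − $4,800.00 = $1,172.86.
At $200.00/mo: 27 payments (last $112.03); total interest $512.03.
Interest saved = $1,172.86 − $512.03 = $660.83.

$660.83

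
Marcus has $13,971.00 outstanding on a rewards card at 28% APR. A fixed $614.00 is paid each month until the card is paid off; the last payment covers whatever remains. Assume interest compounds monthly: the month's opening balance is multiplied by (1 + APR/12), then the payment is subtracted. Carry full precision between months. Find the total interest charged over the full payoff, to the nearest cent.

$6,181.46

Monthly rate r = 28%/12 = 2.33333% = 0.0233333.
Payoff takes n = ⌈−ln(1 − rB₀/P)/ln(1+r)⌉ = ⌈32.820⌉ = 33 payments; the last is $504.46.
Total paid = 32·$614.00 + $504.46 = $20,152.46.
Total interest = total paid − principal = $20,152.46 − $13,971.00 = $6,181.46.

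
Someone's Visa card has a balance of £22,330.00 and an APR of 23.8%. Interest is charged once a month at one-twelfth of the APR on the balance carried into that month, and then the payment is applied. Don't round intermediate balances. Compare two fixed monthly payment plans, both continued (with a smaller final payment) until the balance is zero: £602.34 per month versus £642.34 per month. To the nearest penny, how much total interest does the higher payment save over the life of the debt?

£2,510.39

Monthly rate r = 23.8%/12 = 1.98333% = 0.0198333.
At £602.34/mo: n = ⌈−ln(1 − rB₀/P)/ln(1+r)⌉ = 68 payments (last £405.88); total interest = total paid − £22,330.00 = £18,432.66.
At £642.34/mo: 60 payments (last £354.21); total interest £15,922.27.
Interest saved = £18,432.66 − £15,922.27 = £2,510.39.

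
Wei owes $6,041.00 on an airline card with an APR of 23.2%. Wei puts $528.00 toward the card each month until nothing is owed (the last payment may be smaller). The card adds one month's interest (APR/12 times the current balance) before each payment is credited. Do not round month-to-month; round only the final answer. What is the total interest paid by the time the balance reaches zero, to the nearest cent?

$852.61

Monthly rate r = 23.2%/12 = 1.93333% = 0.0193333.
Payoff takes n = ⌈−ln(1 − rB₀/P)/ln(1+r)⌉ = ⌈13.056⌉ = 14 payments; the last is $29.61.
Total paid = 13·$528.00 + $29.61 = $6,893.61.
Total interest = total paid − principal = $6,893.61 − $6,041.00 = $852.61.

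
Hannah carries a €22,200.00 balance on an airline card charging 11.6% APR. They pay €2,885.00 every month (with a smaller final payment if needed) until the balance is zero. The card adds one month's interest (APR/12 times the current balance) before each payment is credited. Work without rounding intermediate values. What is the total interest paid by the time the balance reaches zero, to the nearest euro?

€981

Monthly rate r = 11.6%/12 = 0.966667% = 0.00966667.
Payoff takes n = ⌈−ln(1 − rB₀/P)/ln(1+r)⌉ = ⌈8.035⌉ = 9 payments; the last is €100.83.
Total paid = 8·€2,885.00 + €100.83 = €23,180.83.
Total interest = total paid − principal = €23,180.83 − €22,200.00 = €980.83.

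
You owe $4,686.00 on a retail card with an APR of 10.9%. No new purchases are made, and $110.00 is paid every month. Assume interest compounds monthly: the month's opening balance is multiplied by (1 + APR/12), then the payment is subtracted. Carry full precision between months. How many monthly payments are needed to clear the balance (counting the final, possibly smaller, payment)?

Monthly rate r = 10.9%/12 = 0.908333% = 0.00908333.
Recurrence: B ← B·(1+r) − $110.00.
Month 1: interest $42.56; balance after payment $4,618.56.
Month 2: interest $41.95; balance after payment $4,550.52.
Closed form: n = −ln(1 − rB₀/P)/ln(1+r) = −ln(0.61305)/ln(1.00908) ≈ 54.113, so the balance reaches zero during payment 55.

55 months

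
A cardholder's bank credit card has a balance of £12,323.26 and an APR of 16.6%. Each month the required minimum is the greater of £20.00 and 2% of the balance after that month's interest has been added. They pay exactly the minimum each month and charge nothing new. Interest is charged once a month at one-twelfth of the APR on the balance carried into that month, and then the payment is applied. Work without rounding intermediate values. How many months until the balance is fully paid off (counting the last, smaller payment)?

475 months

Monthly rate r = 16.6%/12 = 1.38333% = 0.0138333.
While 2% of the post-interest balance exceeds £20.00, each month B ← (B·(1+r))·(1 − 0.02), i.e. B shrinks by the factor (1+r)·0.98 = 0.99356.
This holds for months 1–391. Entering month 392 the balance is £984.12; 2% of the post-interest balance is now below £20.00, so the flat £20.00 minimum applies from here.
From month 392 a fixed £20.00 at rate r clears £984.12 in 84 more payments. Total: 391 + 84 = 475 months.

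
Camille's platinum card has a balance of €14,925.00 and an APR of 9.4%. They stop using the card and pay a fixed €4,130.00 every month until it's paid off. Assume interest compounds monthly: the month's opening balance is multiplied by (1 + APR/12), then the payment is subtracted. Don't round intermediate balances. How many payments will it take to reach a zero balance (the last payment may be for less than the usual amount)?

Monthly rate r = 9.4%/12 = 0.783333% = 0.00783333.
Recurrence: B ← B·(1+r) − €4,130.00.
Month 1: interest €116.91; balance after payment €10,911.91.
Month 2: interest €85.48; balance after payment €6,867.39.
Month 3: interest €53.79; balance after payment €2,791.18.
Month 4: interest €21.86; balance after payment €0.00.

4 months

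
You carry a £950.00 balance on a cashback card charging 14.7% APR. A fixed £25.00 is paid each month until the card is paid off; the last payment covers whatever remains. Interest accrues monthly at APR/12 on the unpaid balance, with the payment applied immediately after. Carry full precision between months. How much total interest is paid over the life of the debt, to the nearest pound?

Monthly rate r = 14.7%/12 = 1.225% = 0.01225.
Payoff takes n = ⌈−ln(1 − rB₀/P)/ln(1+r)⌉ = ⌈51.449⌉ = 52 payments; the last is £11.27.
Total paid = 51·£25.00 + £11.27 = £1,286.27.
Total interest = total paid − principal = £1,286.27 − £950.00 = £336.27.

£336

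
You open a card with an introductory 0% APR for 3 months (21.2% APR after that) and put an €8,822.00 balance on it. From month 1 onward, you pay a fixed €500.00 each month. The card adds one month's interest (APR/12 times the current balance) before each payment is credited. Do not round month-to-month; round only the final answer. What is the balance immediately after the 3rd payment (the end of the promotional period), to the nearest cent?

€7,322.00

Promo months 1–3 at r₀ = 0%/12 = 0; months 4+ at r₁ = 21.2%/12 = 0.0176667.
After month 3 (no interest yet): B = €8,822.00 − 3·€500.00 = €7,322.00.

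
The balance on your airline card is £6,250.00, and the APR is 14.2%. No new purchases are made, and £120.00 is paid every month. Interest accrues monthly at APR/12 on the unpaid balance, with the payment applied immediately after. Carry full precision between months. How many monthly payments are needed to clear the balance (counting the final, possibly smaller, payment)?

Monthly rate r = 14.2%/12 = 1.18333% = 0.0118333.
Recurrence: B ← B·(1+r) − £120.00.
Month 1: interest £73.96; balance after payment £6,203.96.
Month 2: interest £73.41; balance after payment £6,157.37.
Closed form: n = −ln(1 − rB₀/P)/ln(1+r) = −ln(0.38368)/ln(1.01183) ≈ 81.431, so the balance reaches zero during payment 82.

82 payments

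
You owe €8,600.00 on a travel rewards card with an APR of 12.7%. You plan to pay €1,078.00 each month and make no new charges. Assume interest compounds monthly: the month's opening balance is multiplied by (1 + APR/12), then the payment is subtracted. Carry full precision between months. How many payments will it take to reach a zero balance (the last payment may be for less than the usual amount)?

Monthly rate r = 12.7%/12 = 1.05833% = 0.0105833.
Recurrence: B ← B·(1+r) − €1,078.00.
Month 1: interest €91.02; balance after payment €7,613.02.
Month 2: interest €80.57; balance after payment €6,615.59.
Closed form: n = −ln(1 − rB₀/P)/ln(1+r) = −ln(0.91557)/ln(1.01058) ≈ 8.379, so the balance reaches zero during payment 9.

9 months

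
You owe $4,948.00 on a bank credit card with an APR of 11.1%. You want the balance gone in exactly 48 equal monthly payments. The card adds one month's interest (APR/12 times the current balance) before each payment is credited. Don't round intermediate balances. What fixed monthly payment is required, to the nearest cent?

$128.12

Monthly rate r = 11.1%/12 = 0.925% = 0.00925.
Level-payment amortization: P = B₀·r / (1 − (1+r)^(−n)) = 4948.00·0.00925 / (1 − 1.00925^(−48)).
Denominator 1 − (1+r)^(−48) = 0.35722406.
P = 45.769 / 0.35722406 ≈ 128.12.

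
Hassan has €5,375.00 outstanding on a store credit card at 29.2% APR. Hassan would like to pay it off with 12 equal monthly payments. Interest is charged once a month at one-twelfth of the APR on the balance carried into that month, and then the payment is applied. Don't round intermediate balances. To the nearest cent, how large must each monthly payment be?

Monthly rate r = 29.2%/12 = 2.43333% = 0.0243333.
Level-payment amortization: P = B₀·r / (1 − (1+r)^(−n)) = 5375.00·0.0243333 / (1 − 1.02433^(−12)).
Denominator 1 − (1+r)^(−12) = 0.250616143.
P = 130.792 / 0.250616143 ≈ 521.88.

€521.88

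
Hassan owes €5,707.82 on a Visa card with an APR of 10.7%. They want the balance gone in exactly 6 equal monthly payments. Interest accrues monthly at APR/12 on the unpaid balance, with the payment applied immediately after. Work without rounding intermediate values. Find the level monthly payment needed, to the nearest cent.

Monthly rate r = 10.7%/12 = 0.891667% = 0.00891667.
Level-payment amortization: P = B₀·r / (1 − (1+r)^(−n)) = 5707.82·0.00891667 / (1 − 1.00892^(−6)).
Denominator 1 − (1+r)^(−6) = 0.0518692721.
P = 50.8947 / 0.0518692721 ≈ 981.21.

€981.21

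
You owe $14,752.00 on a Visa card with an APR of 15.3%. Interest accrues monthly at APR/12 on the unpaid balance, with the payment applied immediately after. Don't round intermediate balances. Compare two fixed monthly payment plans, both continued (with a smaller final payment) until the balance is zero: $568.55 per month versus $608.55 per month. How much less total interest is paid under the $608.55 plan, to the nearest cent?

Monthly rate r = 15.3%/12 = 1.275% = 0.01275.
At $568.55/mo: n = ⌈−ln(1 − rB₀/P)/ln(1+r)⌉ = 32 payments (last $402.45); total interest = total paid − $14,752.00 = $3,275.50.
At $608.55/mo: 30 payments (last $111.64); total interest $3,007.59.
Interest saved = $3,275.50 − $3,007.59 = $267.91.

$267.91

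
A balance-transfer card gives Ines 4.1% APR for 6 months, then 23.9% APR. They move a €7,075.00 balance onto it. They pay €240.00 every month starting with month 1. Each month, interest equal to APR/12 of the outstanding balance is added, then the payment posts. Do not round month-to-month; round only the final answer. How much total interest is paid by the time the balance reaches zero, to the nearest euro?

€2,294

Promo months 1–6 at r₀ = 4.1%/12 = 0.00341667; months 7+ at r₁ = 23.9%/12 = 0.0199167.
After month 6: iterate B ← B·(1+r₀) − €240.00 for 6 months → €5,768.93.
Then at r₁ with €240.00/mo: n₂ = −ln(1 − r₁·B/P)/ln(1+r₁) ≈ 33.04 → 34 more payments.
Total paid = 39·€240.00 + €8.81 = €9,368.81; interest = €9,368.81 − €7,075.00 = €2,293.81.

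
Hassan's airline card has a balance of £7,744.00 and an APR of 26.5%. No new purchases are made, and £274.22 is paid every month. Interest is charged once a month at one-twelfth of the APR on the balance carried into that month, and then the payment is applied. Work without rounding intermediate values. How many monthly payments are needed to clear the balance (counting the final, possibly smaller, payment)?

45 months

Monthly rate r = 26.5%/12 = 2.20833% = 0.0220833.
Recurrence: B ← B·(1+r) − £274.22.
Month 1: interest £171.01; balance after payment £7,640.79.
Month 2: interest £168.73; balance after payment £7,535.31.
Closed form: n = −ln(1 − rB₀/P)/ln(1+r) = −ln(0.37636)/ln(1.02208) ≈ 44.737, so the balance reaches zero during payment 45.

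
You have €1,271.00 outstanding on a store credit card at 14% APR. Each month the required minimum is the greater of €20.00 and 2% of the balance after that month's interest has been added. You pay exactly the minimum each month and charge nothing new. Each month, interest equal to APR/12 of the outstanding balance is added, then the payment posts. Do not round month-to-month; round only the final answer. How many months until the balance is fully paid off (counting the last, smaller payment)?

104 months

Monthly rate r = 14%/12 = 1.16667% = 0.0116667.
While 2% of the post-interest balance exceeds €20.00, each month B ← (B·(1+r))·(1 − 0.02), i.e. B shrinks by the factor (1+r)·0.98 = 0.99143.
This holds for months 1–30. Entering month 31 the balance is €981.86; 2% of the post-interest balance is now below €20.00, so the flat €20.00 minimum applies from here.
From month 31 a fixed €20.00 at rate r clears €981.86 in 74 more payments. Total: 30 + 74 = 104 months.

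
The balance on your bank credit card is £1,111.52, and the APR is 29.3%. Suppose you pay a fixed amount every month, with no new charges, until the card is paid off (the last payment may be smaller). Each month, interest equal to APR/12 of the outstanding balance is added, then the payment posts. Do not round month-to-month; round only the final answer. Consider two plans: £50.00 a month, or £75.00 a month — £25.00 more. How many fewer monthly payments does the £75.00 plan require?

Monthly rate r = 29.3%/12 = 2.44167% = 0.0244167.
At £50.00/mo: n = ⌈−ln(1 − rB₀/P)/ln(1+r)⌉ = 33 payments (last £22.27); total interest = total paid − £1,111.52 = £510.75.
At £75.00/mo: 19 payments (last £46.79); total interest £285.27.
Payments saved = 33 − 19 = 14.

14 fewer payments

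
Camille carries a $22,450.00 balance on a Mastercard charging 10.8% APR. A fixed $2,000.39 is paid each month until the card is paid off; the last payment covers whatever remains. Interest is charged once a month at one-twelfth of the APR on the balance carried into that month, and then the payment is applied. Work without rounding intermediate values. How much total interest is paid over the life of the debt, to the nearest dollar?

Monthly rate r = 10.8%/12 = 0.9% = 0.009.
Payoff takes n = ⌈−ln(1 − rB₀/P)/ln(1+r)⌉ = ⌈11.884⌉ = 12 payments; the last is $1,769.39.
Total paid = 11·$2,000.39 + $1,769.39 = $23,773.68.
Total interest = total paid − principal = $23,773.68 − $22,450.00 = $1,323.68.

$1,324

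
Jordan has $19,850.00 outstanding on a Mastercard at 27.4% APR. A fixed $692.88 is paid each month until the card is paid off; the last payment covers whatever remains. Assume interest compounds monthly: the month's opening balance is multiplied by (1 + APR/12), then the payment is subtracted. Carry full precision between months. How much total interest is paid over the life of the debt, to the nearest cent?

$12,734.84

Monthly rate r = 27.4%/12 = 2.28333% = 0.0228333.
Payoff takes n = ⌈−ln(1 − rB₀/P)/ln(1+r)⌉ = ⌈47.028⌉ = 48 payments; the last is $19.48.
Total paid = 47·$692.88 + $19.48 = $32,584.84.
Total interest = total paid − principal = $32,584.84 − $19,850.00 = $12,734.84.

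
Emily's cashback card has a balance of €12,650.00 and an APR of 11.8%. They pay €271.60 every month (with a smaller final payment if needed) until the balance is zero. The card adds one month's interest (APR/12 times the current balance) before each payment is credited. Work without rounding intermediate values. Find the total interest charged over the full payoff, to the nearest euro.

€4,350

Monthly rate r = 11.8%/12 = 0.983333% = 0.00983333.
Payoff takes n = ⌈−ln(1 − rB₀/P)/ln(1+r)⌉ = ⌈62.592⌉ = 63 payments; the last is €161.11.
Total paid = 62·€271.60 + €161.11 = €17,000.31.
Total interest = total paid − principal = €17,000.31 − €12,650.00 = €4,350.31.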